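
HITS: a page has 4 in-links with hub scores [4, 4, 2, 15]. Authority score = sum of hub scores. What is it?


Authority = sum of hub scores of in-linkers
In-link 1: hub score = 4
In-link 2: hub score = 4
In-link 3: hub score = 2
In-link 4: hub score = 15
Authority = 4 + 4 + 2 + 15 = 25

25


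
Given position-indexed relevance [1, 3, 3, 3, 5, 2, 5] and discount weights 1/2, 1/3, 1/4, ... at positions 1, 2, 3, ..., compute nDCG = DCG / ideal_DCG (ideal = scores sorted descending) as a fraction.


Position discount weights w_i = 1/(i+1) for i=1..7:
Weights = [1/2, 1/3, 1/4, 1/5, 1/6, 1/7, 1/8]
Actual relevance: [1, 3, 3, 3, 5, 2, 5]
DCG = 1/2 + 3/3 + 3/4 + 3/5 + 5/6 + 2/7 + 5/8 = 3859/840
Ideal relevance (sorted desc): [5, 5, 3, 3, 3, 2, 1]
Ideal DCG = 5/2 + 5/3 + 3/4 + 3/5 + 3/6 + 2/7 + 1/8 = 5399/840
nDCG = DCG / ideal_DCG = 3859/840 / 5399/840 = 3859/5399

3859/5399


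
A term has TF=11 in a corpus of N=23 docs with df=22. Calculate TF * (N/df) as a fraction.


TF * (N/df)
= 11 * (23/22)
= 11 * 23/22
= 23/2

23/2


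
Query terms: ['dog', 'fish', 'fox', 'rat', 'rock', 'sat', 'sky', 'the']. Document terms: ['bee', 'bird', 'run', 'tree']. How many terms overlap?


Query terms: ['dog', 'fish', 'fox', 'rat', 'rock', 'sat', 'sky', 'the']
Document terms: ['bee', 'bird', 'run', 'tree']
Common terms: []
Overlap count = 0

0


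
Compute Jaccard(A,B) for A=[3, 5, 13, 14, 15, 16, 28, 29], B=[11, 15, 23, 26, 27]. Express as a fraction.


A intersect B = [15]
|A intersect B| = 1
A union B = [3, 5, 11, 13, 14, 15, 16, 23, 26, 27, 28, 29]
|A union B| = 12
Jaccard = 1/12 = 1/12

1/12


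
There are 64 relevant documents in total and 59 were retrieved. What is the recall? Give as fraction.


Recall = retrieved_relevant / total_relevant
= 59 / 64
= 59 / (59 + 5)
= 59/64

59/64


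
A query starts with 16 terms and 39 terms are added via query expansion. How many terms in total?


Original terms: 16
Expansion terms: 39
Total = 16 + 39 = 55

55


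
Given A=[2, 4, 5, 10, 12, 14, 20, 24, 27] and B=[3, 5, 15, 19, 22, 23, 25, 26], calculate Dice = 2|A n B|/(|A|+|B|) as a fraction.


A intersect B = [5]
|A intersect B| = 1
|A| = 9, |B| = 8
Dice = 2*1 / (9+8)
= 2 / 17 = 2/17

2/17


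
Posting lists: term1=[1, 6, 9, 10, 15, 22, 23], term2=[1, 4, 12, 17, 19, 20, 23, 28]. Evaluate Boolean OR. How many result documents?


Boolean OR: find union of posting lists
term1 docs: [1, 6, 9, 10, 15, 22, 23]
term2 docs: [1, 4, 12, 17, 19, 20, 23, 28]
Union: [1, 4, 6, 9, 10, 12, 15, 17, 19, 20, 22, 23, 28]
|union| = 13

13


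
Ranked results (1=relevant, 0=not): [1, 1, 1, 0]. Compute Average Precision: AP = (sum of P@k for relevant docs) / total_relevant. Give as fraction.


Computing P@k for each relevant position:
Position 1: relevant, P@1 = 1/1 = 1
Position 2: relevant, P@2 = 2/2 = 1
Position 3: relevant, P@3 = 3/3 = 1
Position 4: not relevant
Sum of P@k = 1 + 1 + 1 = 3
AP = 3 / 3 = 1

1


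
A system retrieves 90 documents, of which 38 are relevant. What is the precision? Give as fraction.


Precision = relevant_retrieved / total_retrieved
= 38 / 90
= 38 / (38 + 52)
= 19/45

19/45


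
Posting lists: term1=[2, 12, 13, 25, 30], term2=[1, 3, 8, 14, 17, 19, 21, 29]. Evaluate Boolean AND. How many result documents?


Boolean AND: find intersection of posting lists
term1 docs: [2, 12, 13, 25, 30]
term2 docs: [1, 3, 8, 14, 17, 19, 21, 29]
Intersection: []
|intersection| = 0

0


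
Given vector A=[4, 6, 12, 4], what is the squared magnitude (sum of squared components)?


|A|^2 = sum of squared components
A[0]^2 = 4^2 = 16
A[1]^2 = 6^2 = 36
A[2]^2 = 12^2 = 144
A[3]^2 = 4^2 = 16
Sum = 16 + 36 + 144 + 16 = 212

212


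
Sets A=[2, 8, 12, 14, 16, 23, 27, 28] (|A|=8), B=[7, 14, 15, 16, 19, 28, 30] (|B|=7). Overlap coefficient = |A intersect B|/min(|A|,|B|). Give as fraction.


A intersect B = [14, 16, 28]
|A intersect B| = 3
min(|A|, |B|) = min(8, 7) = 7
Overlap = 3 / 7 = 3/7

3/7


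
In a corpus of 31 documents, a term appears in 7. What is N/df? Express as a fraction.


IDF ratio = N / df
= 31 / 7
= 31/7

31/7


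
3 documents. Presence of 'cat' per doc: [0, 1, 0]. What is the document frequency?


Checking each document for 'cat':
Doc 1: absent
Doc 2: present
Doc 3: absent
df = sum of presences = 0 + 1 + 0 = 1

1


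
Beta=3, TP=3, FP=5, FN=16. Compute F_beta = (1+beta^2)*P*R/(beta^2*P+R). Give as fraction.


P = TP/(TP+FP) = 3/8 = 3/8
R = TP/(TP+FN) = 3/19 = 3/19
beta^2 = 3^2 = 9
(1 + beta^2) = 10
Numerator = (1+beta^2)*P*R = 45/76
Denominator = beta^2*P + R = 27/8 + 3/19 = 537/152
F_beta = 30/179

30/179


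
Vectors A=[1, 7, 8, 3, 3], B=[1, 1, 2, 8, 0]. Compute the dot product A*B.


Dot product = sum of element-wise products
A[0]*B[0] = 1*1 = 1
A[1]*B[1] = 7*1 = 7
A[2]*B[2] = 8*2 = 16
A[3]*B[3] = 3*8 = 24
A[4]*B[4] = 3*0 = 0
Sum = 1 + 7 + 16 + 24 + 0 = 48

48


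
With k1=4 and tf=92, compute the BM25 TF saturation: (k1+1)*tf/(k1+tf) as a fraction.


BM25 TF component = (k1+1)*tf / (k1+tf)
k1 = 4, tf = 92
Numerator = (4+1)*92 = 460
Denominator = 4 + 92 = 96
= 460/96 = 115/24

115/24


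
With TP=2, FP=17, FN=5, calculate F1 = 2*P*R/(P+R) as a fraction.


F1 = 2 * P * R / (P + R)
P = TP/(TP+FP) = 2/19 = 2/19
R = TP/(TP+FN) = 2/7 = 2/7
2 * P * R = 2 * 2/19 * 2/7 = 8/133
P + R = 2/19 + 2/7 = 52/133
F1 = 8/133 / 52/133 = 2/13

2/13


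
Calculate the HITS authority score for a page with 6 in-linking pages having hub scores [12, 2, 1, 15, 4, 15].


Authority = sum of hub scores of in-linkers
In-link 1: hub score = 12
In-link 2: hub score = 2
In-link 3: hub score = 1
In-link 4: hub score = 15
In-link 5: hub score = 4
In-link 6: hub score = 15
Authority = 12 + 2 + 1 + 15 + 4 + 15 = 49

49


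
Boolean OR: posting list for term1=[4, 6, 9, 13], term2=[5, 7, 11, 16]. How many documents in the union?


Boolean OR: find union of posting lists
term1 docs: [4, 6, 9, 13]
term2 docs: [5, 7, 11, 16]
Union: [4, 5, 6, 7, 9, 11, 13, 16]
|union| = 8

8


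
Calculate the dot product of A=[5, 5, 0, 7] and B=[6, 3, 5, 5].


Dot product = sum of element-wise products
A[0]*B[0] = 5*6 = 30
A[1]*B[1] = 5*3 = 15
A[2]*B[2] = 0*5 = 0
A[3]*B[3] = 7*5 = 35
Sum = 30 + 15 + 0 + 35 = 80

80


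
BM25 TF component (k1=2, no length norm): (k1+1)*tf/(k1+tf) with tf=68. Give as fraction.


BM25 TF component = (k1+1)*tf / (k1+tf)
k1 = 2, tf = 68
Numerator = (2+1)*68 = 204
Denominator = 2 + 68 = 70
= 204/70 = 102/35

102/35


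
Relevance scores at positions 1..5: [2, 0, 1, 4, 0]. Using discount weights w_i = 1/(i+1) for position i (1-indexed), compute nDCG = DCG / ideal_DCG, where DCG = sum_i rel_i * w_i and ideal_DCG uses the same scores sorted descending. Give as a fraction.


Position discount weights w_i = 1/(i+1) for i=1..5:
Weights = [1/2, 1/3, 1/4, 1/5, 1/6]
Actual relevance: [2, 0, 1, 4, 0]
DCG = 2/2 + 0/3 + 1/4 + 4/5 + 0/6 = 41/20
Ideal relevance (sorted desc): [4, 2, 1, 0, 0]
Ideal DCG = 4/2 + 2/3 + 1/4 + 0/5 + 0/6 = 35/12
nDCG = DCG / ideal_DCG = 41/20 / 35/12 = 123/175

123/175


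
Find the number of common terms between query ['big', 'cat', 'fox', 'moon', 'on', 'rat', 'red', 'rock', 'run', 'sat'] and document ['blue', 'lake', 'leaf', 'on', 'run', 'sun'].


Query terms: ['big', 'cat', 'fox', 'moon', 'on', 'rat', 'red', 'rock', 'run', 'sat']
Document terms: ['blue', 'lake', 'leaf', 'on', 'run', 'sun']
Common terms: ['on', 'run']
Overlap count = 2

2


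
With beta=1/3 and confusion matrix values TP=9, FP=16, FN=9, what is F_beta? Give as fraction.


P = TP/(TP+FP) = 9/25 = 9/25
R = TP/(TP+FN) = 9/18 = 1/2
beta^2 = 1/3^2 = 1/9
(1 + beta^2) = 10/9
Numerator = (1+beta^2)*P*R = 1/5
Denominator = beta^2*P + R = 1/25 + 1/2 = 27/50
F_beta = 10/27

10/27


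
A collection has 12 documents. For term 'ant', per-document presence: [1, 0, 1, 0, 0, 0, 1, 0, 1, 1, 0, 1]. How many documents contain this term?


Checking each document for 'ant':
Doc 1: present
Doc 2: absent
Doc 3: present
Doc 4: absent
Doc 5: absent
Doc 6: absent
Doc 7: present
Doc 8: absent
Doc 9: present
Doc 10: present
Doc 11: absent
Doc 12: present
df = sum of presences = 1 + 0 + 1 + 0 + 0 + 0 + 1 + 0 + 1 + 1 + 0 + 1 = 6

6


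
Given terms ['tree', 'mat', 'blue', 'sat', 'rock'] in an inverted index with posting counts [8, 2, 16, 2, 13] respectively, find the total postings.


Summing posting list sizes:
'tree': 8 postings
'mat': 2 postings
'blue': 16 postings
'sat': 2 postings
'rock': 13 postings
Total = 8 + 2 + 16 + 2 + 13 = 41

41


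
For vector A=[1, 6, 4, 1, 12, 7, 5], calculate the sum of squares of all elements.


|A|^2 = sum of squared components
A[0]^2 = 1^2 = 1
A[1]^2 = 6^2 = 36
A[2]^2 = 4^2 = 16
A[3]^2 = 1^2 = 1
A[4]^2 = 12^2 = 144
A[5]^2 = 7^2 = 49
A[6]^2 = 5^2 = 25
Sum = 1 + 36 + 16 + 1 + 144 + 49 + 25 = 272

272


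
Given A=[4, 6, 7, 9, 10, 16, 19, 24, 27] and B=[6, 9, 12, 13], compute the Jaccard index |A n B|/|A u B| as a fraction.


A intersect B = [6, 9]
|A intersect B| = 2
A union B = [4, 6, 7, 9, 10, 12, 13, 16, 19, 24, 27]
|A union B| = 11
Jaccard = 2/11 = 2/11

2/11


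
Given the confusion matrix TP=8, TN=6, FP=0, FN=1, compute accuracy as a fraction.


Accuracy = (TP + TN) / (TP + TN + FP + FN)
TP + TN = 8 + 6 = 14
Total = 8 + 6 + 0 + 1 = 15
Accuracy = 14 / 15 = 14/15

14/15


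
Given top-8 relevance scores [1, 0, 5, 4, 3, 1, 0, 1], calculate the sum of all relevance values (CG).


Cumulative Gain = sum of relevance scores
Position 1: rel=1, running sum=1
Position 2: rel=0, running sum=1
Position 3: rel=5, running sum=6
Position 4: rel=4, running sum=10
Position 5: rel=3, running sum=13
Position 6: rel=1, running sum=14
Position 7: rel=0, running sum=14
Position 8: rel=1, running sum=15
CG = 15

15


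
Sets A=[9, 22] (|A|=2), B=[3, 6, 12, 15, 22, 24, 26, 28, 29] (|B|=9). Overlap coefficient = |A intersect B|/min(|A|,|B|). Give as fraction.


A intersect B = [22]
|A intersect B| = 1
min(|A|, |B|) = min(2, 9) = 2
Overlap = 1 / 2 = 1/2

1/2


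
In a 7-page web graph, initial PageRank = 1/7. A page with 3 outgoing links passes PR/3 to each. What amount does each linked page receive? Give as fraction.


Initial PR = 1/7 = 1/7
Outlinks = 3
Contribution per link = PR / outlinks
= 1/7 / 3
= 1/21

1/21


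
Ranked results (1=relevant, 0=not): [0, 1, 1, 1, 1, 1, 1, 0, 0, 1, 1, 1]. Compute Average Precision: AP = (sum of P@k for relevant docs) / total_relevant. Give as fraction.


Computing P@k for each relevant position:
Position 1: not relevant
Position 2: relevant, P@2 = 1/2 = 1/2
Position 3: relevant, P@3 = 2/3 = 2/3
Position 4: relevant, P@4 = 3/4 = 3/4
Position 5: relevant, P@5 = 4/5 = 4/5
Position 6: relevant, P@6 = 5/6 = 5/6
Position 7: relevant, P@7 = 6/7 = 6/7
Position 8: not relevant
Position 9: not relevant
Position 10: relevant, P@10 = 7/10 = 7/10
Position 11: relevant, P@11 = 8/11 = 8/11
Position 12: relevant, P@12 = 9/12 = 3/4
Sum of P@k = 1/2 + 2/3 + 3/4 + 4/5 + 5/6 + 6/7 + 7/10 + 8/11 + 3/4 = 507/77
AP = 507/77 / 9 = 169/231

169/231


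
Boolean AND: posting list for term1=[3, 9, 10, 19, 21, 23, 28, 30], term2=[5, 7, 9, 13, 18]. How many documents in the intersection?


Boolean AND: find intersection of posting lists
term1 docs: [3, 9, 10, 19, 21, 23, 28, 30]
term2 docs: [5, 7, 9, 13, 18]
Intersection: [9]
|intersection| = 1

1


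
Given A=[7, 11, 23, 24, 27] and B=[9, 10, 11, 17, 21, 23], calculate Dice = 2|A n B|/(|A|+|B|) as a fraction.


A intersect B = [11, 23]
|A intersect B| = 2
|A| = 5, |B| = 6
Dice = 2*2 / (5+6)
= 4 / 11 = 4/11

4/11


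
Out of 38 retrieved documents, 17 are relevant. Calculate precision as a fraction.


Precision = relevant_retrieved / total_retrieved
= 17 / 38
= 17 / (17 + 21)
= 17/38

17/38


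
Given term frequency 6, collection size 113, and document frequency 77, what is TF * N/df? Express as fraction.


TF * (N/df)
= 6 * (113/77)
= 6 * 113/77
= 678/77

678/77


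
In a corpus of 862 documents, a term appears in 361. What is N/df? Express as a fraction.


IDF ratio = N / df
= 862 / 361
= 862/361

862/361


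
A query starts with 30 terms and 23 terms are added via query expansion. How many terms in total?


Original terms: 30
Expansion terms: 23
Total = 30 + 23 = 53

53


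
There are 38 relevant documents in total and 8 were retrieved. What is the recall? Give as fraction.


Recall = retrieved_relevant / total_relevant
= 8 / 38
= 8 / (8 + 30)
= 4/19

4/19


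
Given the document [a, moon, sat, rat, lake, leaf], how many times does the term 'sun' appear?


Document has 6 words
Scanning for 'sun':
Term not found in document
Count = 0

0


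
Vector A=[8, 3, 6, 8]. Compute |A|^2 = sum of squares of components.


|A|^2 = sum of squared components
A[0]^2 = 8^2 = 64
A[1]^2 = 3^2 = 9
A[2]^2 = 6^2 = 36
A[3]^2 = 8^2 = 64
Sum = 64 + 9 + 36 + 64 = 173

173


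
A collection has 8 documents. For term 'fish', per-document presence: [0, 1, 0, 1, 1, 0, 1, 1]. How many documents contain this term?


Checking each document for 'fish':
Doc 1: absent
Doc 2: present
Doc 3: absent
Doc 4: present
Doc 5: present
Doc 6: absent
Doc 7: present
Doc 8: present
df = sum of presences = 0 + 1 + 0 + 1 + 1 + 0 + 1 + 1 = 5

5


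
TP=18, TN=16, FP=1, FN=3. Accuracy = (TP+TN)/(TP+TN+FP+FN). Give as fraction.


Accuracy = (TP + TN) / (TP + TN + FP + FN)
TP + TN = 18 + 16 = 34
Total = 18 + 16 + 1 + 3 = 38
Accuracy = 34 / 38 = 17/19

17/19


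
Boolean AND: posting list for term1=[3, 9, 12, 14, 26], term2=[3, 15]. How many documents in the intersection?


Boolean AND: find intersection of posting lists
term1 docs: [3, 9, 12, 14, 26]
term2 docs: [3, 15]
Intersection: [3]
|intersection| = 1

1


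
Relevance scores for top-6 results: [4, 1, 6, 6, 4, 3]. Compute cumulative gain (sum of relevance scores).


Cumulative Gain = sum of relevance scores
Position 1: rel=4, running sum=4
Position 2: rel=1, running sum=5
Position 3: rel=6, running sum=11
Position 4: rel=6, running sum=17
Position 5: rel=4, running sum=21
Position 6: rel=3, running sum=24
CG = 24

24


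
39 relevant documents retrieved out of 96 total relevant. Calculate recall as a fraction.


Recall = retrieved_relevant / total_relevant
= 39 / 96
= 39 / (39 + 57)
= 13/32

13/32


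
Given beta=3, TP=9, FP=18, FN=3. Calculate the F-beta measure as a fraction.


P = TP/(TP+FP) = 9/27 = 1/3
R = TP/(TP+FN) = 9/12 = 3/4
beta^2 = 3^2 = 9
(1 + beta^2) = 10
Numerator = (1+beta^2)*P*R = 5/2
Denominator = beta^2*P + R = 3 + 3/4 = 15/4
F_beta = 2/3

2/3


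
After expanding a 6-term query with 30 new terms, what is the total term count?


Original terms: 6
Expansion terms: 30
Total = 6 + 30 = 36

36


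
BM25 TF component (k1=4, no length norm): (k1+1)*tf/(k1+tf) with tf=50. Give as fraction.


BM25 TF component = (k1+1)*tf / (k1+tf)
k1 = 4, tf = 50
Numerator = (4+1)*50 = 250
Denominator = 4 + 50 = 54
= 250/54 = 125/27

125/27


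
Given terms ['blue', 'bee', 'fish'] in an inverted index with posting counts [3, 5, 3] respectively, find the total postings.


Summing posting list sizes:
'blue': 3 postings
'bee': 5 postings
'fish': 3 postings
Total = 3 + 5 + 3 = 11

11


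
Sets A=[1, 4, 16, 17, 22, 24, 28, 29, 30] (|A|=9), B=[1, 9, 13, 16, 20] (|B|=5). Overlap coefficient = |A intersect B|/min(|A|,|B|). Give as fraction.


A intersect B = [1, 16]
|A intersect B| = 2
min(|A|, |B|) = min(9, 5) = 5
Overlap = 2 / 5 = 2/5

2/5


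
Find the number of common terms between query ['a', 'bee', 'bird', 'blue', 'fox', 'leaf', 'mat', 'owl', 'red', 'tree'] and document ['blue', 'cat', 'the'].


Query terms: ['a', 'bee', 'bird', 'blue', 'fox', 'leaf', 'mat', 'owl', 'red', 'tree']
Document terms: ['blue', 'cat', 'the']
Common terms: ['blue']
Overlap count = 1

1


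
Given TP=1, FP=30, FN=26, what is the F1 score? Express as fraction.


F1 = 2 * P * R / (P + R)
P = TP/(TP+FP) = 1/31 = 1/31
R = TP/(TP+FN) = 1/27 = 1/27
2 * P * R = 2 * 1/31 * 1/27 = 2/837
P + R = 1/31 + 1/27 = 58/837
F1 = 2/837 / 58/837 = 1/29

1/29


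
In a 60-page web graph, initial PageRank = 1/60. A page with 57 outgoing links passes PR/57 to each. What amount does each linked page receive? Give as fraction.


Initial PR = 1/60 = 1/60
Outlinks = 57
Contribution per link = PR / outlinks
= 1/60 / 57
= 1/3420

1/3420


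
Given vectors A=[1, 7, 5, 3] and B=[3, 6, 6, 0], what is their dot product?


Dot product = sum of element-wise products
A[0]*B[0] = 1*3 = 3
A[1]*B[1] = 7*6 = 42
A[2]*B[2] = 5*6 = 30
A[3]*B[3] = 3*0 = 0
Sum = 3 + 42 + 30 + 0 = 75

75


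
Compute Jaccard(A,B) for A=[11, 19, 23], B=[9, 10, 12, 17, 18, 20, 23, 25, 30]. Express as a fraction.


A intersect B = [23]
|A intersect B| = 1
A union B = [9, 10, 11, 12, 17, 18, 19, 20, 23, 25, 30]
|A union B| = 11
Jaccard = 1/11 = 1/11

1/11


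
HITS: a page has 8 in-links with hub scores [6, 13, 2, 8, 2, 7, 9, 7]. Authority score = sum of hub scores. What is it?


Authority = sum of hub scores of in-linkers
In-link 1: hub score = 6
In-link 2: hub score = 13
In-link 3: hub score = 2
In-link 4: hub score = 8
In-link 5: hub score = 2
In-link 6: hub score = 7
In-link 7: hub score = 9
In-link 8: hub score = 7
Authority = 6 + 13 + 2 + 8 + 2 + 7 + 9 + 7 = 54

54


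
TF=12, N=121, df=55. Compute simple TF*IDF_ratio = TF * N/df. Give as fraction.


TF * (N/df)
= 12 * (121/55)
= 12 * 11/5
= 132/5

132/5


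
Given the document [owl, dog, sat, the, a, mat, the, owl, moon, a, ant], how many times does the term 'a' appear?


Document has 11 words
Scanning for 'a':
Found at positions: [4, 9]
Count = 2

2


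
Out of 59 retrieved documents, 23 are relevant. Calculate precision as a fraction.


Precision = relevant_retrieved / total_retrieved
= 23 / 59
= 23 / (23 + 36)
= 23/59

23/59


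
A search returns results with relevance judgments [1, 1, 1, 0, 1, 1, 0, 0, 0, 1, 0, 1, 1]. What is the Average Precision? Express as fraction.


Computing P@k for each relevant position:
Position 1: relevant, P@1 = 1/1 = 1
Position 2: relevant, P@2 = 2/2 = 1
Position 3: relevant, P@3 = 3/3 = 1
Position 4: not relevant
Position 5: relevant, P@5 = 4/5 = 4/5
Position 6: relevant, P@6 = 5/6 = 5/6
Position 7: not relevant
Position 8: not relevant
Position 9: not relevant
Position 10: relevant, P@10 = 6/10 = 3/5
Position 11: not relevant
Position 12: relevant, P@12 = 7/12 = 7/12
Position 13: relevant, P@13 = 8/13 = 8/13
Sum of P@k = 1 + 1 + 1 + 4/5 + 5/6 + 3/5 + 7/12 + 8/13 = 5017/780
AP = 5017/780 / 8 = 5017/6240

5017/6240


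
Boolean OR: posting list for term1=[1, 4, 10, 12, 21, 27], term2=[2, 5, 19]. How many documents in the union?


Boolean OR: find union of posting lists
term1 docs: [1, 4, 10, 12, 21, 27]
term2 docs: [2, 5, 19]
Union: [1, 2, 4, 5, 10, 12, 19, 21, 27]
|union| = 9

9


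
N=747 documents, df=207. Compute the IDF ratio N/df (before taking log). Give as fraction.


IDF ratio = N / df
= 747 / 207
= 83/23

83/23


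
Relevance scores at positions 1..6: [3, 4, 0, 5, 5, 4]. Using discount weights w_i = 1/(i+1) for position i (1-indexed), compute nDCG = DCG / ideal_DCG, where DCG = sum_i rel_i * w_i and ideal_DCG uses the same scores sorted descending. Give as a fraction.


Position discount weights w_i = 1/(i+1) for i=1..6:
Weights = [1/2, 1/3, 1/4, 1/5, 1/6, 1/7]
Actual relevance: [3, 4, 0, 5, 5, 4]
DCG = 3/2 + 4/3 + 0/4 + 5/5 + 5/6 + 4/7 = 110/21
Ideal relevance (sorted desc): [5, 5, 4, 4, 3, 0]
Ideal DCG = 5/2 + 5/3 + 4/4 + 4/5 + 3/6 + 0/7 = 97/15
nDCG = DCG / ideal_DCG = 110/21 / 97/15 = 550/679

550/679


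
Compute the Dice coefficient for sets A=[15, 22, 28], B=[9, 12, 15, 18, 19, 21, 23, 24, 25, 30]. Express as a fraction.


A intersect B = [15]
|A intersect B| = 1
|A| = 3, |B| = 10
Dice = 2*1 / (3+10)
= 2 / 13 = 2/13

2/13


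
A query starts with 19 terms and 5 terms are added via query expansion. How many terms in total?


Original terms: 19
Expansion terms: 5
Total = 19 + 5 = 24

24


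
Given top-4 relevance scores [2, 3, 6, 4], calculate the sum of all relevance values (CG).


Cumulative Gain = sum of relevance scores
Position 1: rel=2, running sum=2
Position 2: rel=3, running sum=5
Position 3: rel=6, running sum=11
Position 4: rel=4, running sum=15
CG = 15

15


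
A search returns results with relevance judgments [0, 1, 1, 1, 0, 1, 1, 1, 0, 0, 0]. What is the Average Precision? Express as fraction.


Computing P@k for each relevant position:
Position 1: not relevant
Position 2: relevant, P@2 = 1/2 = 1/2
Position 3: relevant, P@3 = 2/3 = 2/3
Position 4: relevant, P@4 = 3/4 = 3/4
Position 5: not relevant
Position 6: relevant, P@6 = 4/6 = 2/3
Position 7: relevant, P@7 = 5/7 = 5/7
Position 8: relevant, P@8 = 6/8 = 3/4
Position 9: not relevant
Position 10: not relevant
Position 11: not relevant
Sum of P@k = 1/2 + 2/3 + 3/4 + 2/3 + 5/7 + 3/4 = 85/21
AP = 85/21 / 6 = 85/126

85/126


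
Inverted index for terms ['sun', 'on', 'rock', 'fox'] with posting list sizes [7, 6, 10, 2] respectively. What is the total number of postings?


Summing posting list sizes:
'sun': 7 postings
'on': 6 postings
'rock': 10 postings
'fox': 2 postings
Total = 7 + 6 + 10 + 2 = 25

25


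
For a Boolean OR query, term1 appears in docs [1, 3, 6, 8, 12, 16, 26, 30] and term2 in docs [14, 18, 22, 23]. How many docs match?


Boolean OR: find union of posting lists
term1 docs: [1, 3, 6, 8, 12, 16, 26, 30]
term2 docs: [14, 18, 22, 23]
Union: [1, 3, 6, 8, 12, 14, 16, 18, 22, 23, 26, 30]
|union| = 12

12


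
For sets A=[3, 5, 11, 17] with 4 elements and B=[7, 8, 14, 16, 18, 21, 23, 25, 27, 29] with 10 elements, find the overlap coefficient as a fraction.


A intersect B = []
|A intersect B| = 0
min(|A|, |B|) = min(4, 10) = 4
Overlap = 0 / 4 = 0

0


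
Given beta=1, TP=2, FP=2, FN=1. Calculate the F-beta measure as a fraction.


P = TP/(TP+FP) = 2/4 = 1/2
R = TP/(TP+FN) = 2/3 = 2/3
beta^2 = 1^2 = 1
(1 + beta^2) = 2
Numerator = (1+beta^2)*P*R = 2/3
Denominator = beta^2*P + R = 1/2 + 2/3 = 7/6
F_beta = 4/7

4/7


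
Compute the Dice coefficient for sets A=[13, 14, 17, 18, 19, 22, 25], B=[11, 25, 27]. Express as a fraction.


A intersect B = [25]
|A intersect B| = 1
|A| = 7, |B| = 3
Dice = 2*1 / (7+3)
= 2 / 10 = 1/5

1/5


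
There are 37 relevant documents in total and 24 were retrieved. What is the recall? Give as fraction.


Recall = retrieved_relevant / total_relevant
= 24 / 37
= 24 / (24 + 13)
= 24/37

24/37


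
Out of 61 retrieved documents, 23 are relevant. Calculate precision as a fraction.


Precision = relevant_retrieved / total_retrieved
= 23 / 61
= 23 / (23 + 38)
= 23/61

23/61


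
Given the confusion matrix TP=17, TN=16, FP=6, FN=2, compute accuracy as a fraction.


Accuracy = (TP + TN) / (TP + TN + FP + FN)
TP + TN = 17 + 16 = 33
Total = 17 + 16 + 6 + 2 = 41
Accuracy = 33 / 41 = 33/41

33/41


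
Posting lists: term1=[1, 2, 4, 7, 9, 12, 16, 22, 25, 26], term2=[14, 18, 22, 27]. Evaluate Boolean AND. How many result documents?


Boolean AND: find intersection of posting lists
term1 docs: [1, 2, 4, 7, 9, 12, 16, 22, 25, 26]
term2 docs: [14, 18, 22, 27]
Intersection: [22]
|intersection| = 1

1


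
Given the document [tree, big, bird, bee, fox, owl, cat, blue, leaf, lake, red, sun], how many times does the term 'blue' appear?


Document has 12 words
Scanning for 'blue':
Found at positions: [7]
Count = 1

1


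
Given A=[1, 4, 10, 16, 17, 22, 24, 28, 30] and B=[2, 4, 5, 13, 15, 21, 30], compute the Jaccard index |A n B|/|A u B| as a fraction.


A intersect B = [4, 30]
|A intersect B| = 2
A union B = [1, 2, 4, 5, 10, 13, 15, 16, 17, 21, 22, 24, 28, 30]
|A union B| = 14
Jaccard = 2/14 = 1/7

1/7


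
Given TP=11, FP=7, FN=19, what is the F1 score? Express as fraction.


F1 = 2 * P * R / (P + R)
P = TP/(TP+FP) = 11/18 = 11/18
R = TP/(TP+FN) = 11/30 = 11/30
2 * P * R = 2 * 11/18 * 11/30 = 121/270
P + R = 11/18 + 11/30 = 44/45
F1 = 121/270 / 44/45 = 11/24

11/24


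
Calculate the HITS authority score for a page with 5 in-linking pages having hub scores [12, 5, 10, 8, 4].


Authority = sum of hub scores of in-linkers
In-link 1: hub score = 12
In-link 2: hub score = 5
In-link 3: hub score = 10
In-link 4: hub score = 8
In-link 5: hub score = 4
Authority = 12 + 5 + 10 + 8 + 4 = 39

39


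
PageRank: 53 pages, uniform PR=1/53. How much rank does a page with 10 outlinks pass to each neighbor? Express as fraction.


Initial PR = 1/53 = 1/53
Outlinks = 10
Contribution per link = PR / outlinks
= 1/53 / 10
= 1/530

1/530


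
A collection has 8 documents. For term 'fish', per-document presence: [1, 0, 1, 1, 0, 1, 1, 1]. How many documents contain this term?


Checking each document for 'fish':
Doc 1: present
Doc 2: absent
Doc 3: present
Doc 4: present
Doc 5: absent
Doc 6: present
Doc 7: present
Doc 8: present
df = sum of presences = 1 + 0 + 1 + 1 + 0 + 1 + 1 + 1 = 6

6


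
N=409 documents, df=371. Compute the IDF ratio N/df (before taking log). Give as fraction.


IDF ratio = N / df
= 409 / 371
= 409/371

409/371


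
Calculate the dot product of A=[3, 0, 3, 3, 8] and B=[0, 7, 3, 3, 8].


Dot product = sum of element-wise products
A[0]*B[0] = 3*0 = 0
A[1]*B[1] = 0*7 = 0
A[2]*B[2] = 3*3 = 9
A[3]*B[3] = 3*3 = 9
A[4]*B[4] = 8*8 = 64
Sum = 0 + 0 + 9 + 9 + 64 = 82

82


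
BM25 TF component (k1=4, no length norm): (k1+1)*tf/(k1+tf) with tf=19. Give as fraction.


BM25 TF component = (k1+1)*tf / (k1+tf)
k1 = 4, tf = 19
Numerator = (4+1)*19 = 95
Denominator = 4 + 19 = 23
= 95/23 = 95/23

95/23


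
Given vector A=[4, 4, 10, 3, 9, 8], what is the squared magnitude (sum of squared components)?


|A|^2 = sum of squared components
A[0]^2 = 4^2 = 16
A[1]^2 = 4^2 = 16
A[2]^2 = 10^2 = 100
A[3]^2 = 3^2 = 9
A[4]^2 = 9^2 = 81
A[5]^2 = 8^2 = 64
Sum = 16 + 16 + 100 + 9 + 81 + 64 = 286

286


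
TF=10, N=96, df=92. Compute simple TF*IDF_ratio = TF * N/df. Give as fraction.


TF * (N/df)
= 10 * (96/92)
= 10 * 24/23
= 240/23

240/23


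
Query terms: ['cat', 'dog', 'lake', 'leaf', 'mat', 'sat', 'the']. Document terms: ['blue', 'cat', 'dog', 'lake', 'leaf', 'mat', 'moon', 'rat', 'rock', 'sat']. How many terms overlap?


Query terms: ['cat', 'dog', 'lake', 'leaf', 'mat', 'sat', 'the']
Document terms: ['blue', 'cat', 'dog', 'lake', 'leaf', 'mat', 'moon', 'rat', 'rock', 'sat']
Common terms: ['cat', 'dog', 'lake', 'leaf', 'mat', 'sat']
Overlap count = 6

6


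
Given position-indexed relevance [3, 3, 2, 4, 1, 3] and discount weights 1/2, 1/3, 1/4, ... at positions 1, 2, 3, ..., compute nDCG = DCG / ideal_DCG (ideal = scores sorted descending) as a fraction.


Position discount weights w_i = 1/(i+1) for i=1..6:
Weights = [1/2, 1/3, 1/4, 1/5, 1/6, 1/7]
Actual relevance: [3, 3, 2, 4, 1, 3]
DCG = 3/2 + 3/3 + 2/4 + 4/5 + 1/6 + 3/7 = 923/210
Ideal relevance (sorted desc): [4, 3, 3, 3, 2, 1]
Ideal DCG = 4/2 + 3/3 + 3/4 + 3/5 + 2/6 + 1/7 = 2027/420
nDCG = DCG / ideal_DCG = 923/210 / 2027/420 = 1846/2027

1846/2027


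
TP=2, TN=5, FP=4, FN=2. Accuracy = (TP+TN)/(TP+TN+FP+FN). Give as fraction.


Accuracy = (TP + TN) / (TP + TN + FP + FN)
TP + TN = 2 + 5 = 7
Total = 2 + 5 + 4 + 2 = 13
Accuracy = 7 / 13 = 7/13

7/13


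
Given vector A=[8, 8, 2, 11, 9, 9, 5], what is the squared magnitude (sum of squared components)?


|A|^2 = sum of squared components
A[0]^2 = 8^2 = 64
A[1]^2 = 8^2 = 64
A[2]^2 = 2^2 = 4
A[3]^2 = 11^2 = 121
A[4]^2 = 9^2 = 81
A[5]^2 = 9^2 = 81
A[6]^2 = 5^2 = 25
Sum = 64 + 64 + 4 + 121 + 81 + 81 + 25 = 440

440


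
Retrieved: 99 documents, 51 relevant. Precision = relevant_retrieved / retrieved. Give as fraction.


Precision = relevant_retrieved / total_retrieved
= 51 / 99
= 51 / (51 + 48)
= 17/33

17/33


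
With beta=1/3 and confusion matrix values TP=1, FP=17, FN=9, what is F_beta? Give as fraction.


P = TP/(TP+FP) = 1/18 = 1/18
R = TP/(TP+FN) = 1/10 = 1/10
beta^2 = 1/3^2 = 1/9
(1 + beta^2) = 10/9
Numerator = (1+beta^2)*P*R = 1/162
Denominator = beta^2*P + R = 1/162 + 1/10 = 43/405
F_beta = 5/86

5/86


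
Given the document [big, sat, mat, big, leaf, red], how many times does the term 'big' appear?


Document has 6 words
Scanning for 'big':
Found at positions: [0, 3]
Count = 2

2


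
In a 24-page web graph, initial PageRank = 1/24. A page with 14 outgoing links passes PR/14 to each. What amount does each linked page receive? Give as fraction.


Initial PR = 1/24 = 1/24
Outlinks = 14
Contribution per link = PR / outlinks
= 1/24 / 14
= 1/336

1/336


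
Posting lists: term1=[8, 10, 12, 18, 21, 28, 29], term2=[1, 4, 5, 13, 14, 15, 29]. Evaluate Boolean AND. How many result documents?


Boolean AND: find intersection of posting lists
term1 docs: [8, 10, 12, 18, 21, 28, 29]
term2 docs: [1, 4, 5, 13, 14, 15, 29]
Intersection: [29]
|intersection| = 1

1


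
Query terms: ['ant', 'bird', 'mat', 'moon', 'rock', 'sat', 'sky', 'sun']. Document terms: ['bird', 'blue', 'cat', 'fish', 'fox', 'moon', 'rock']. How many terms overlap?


Query terms: ['ant', 'bird', 'mat', 'moon', 'rock', 'sat', 'sky', 'sun']
Document terms: ['bird', 'blue', 'cat', 'fish', 'fox', 'moon', 'rock']
Common terms: ['bird', 'moon', 'rock']
Overlap count = 3

3


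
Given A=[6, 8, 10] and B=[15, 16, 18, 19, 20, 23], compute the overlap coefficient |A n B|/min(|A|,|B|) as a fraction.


A intersect B = []
|A intersect B| = 0
min(|A|, |B|) = min(3, 6) = 3
Overlap = 0 / 3 = 0

0


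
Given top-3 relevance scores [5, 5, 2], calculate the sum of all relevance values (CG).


Cumulative Gain = sum of relevance scores
Position 1: rel=5, running sum=5
Position 2: rel=5, running sum=10
Position 3: rel=2, running sum=12
CG = 12

12


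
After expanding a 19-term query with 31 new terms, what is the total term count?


Original terms: 19
Expansion terms: 31
Total = 19 + 31 = 50

50


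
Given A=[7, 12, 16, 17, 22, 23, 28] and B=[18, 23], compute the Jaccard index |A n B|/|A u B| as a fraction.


A intersect B = [23]
|A intersect B| = 1
A union B = [7, 12, 16, 17, 18, 22, 23, 28]
|A union B| = 8
Jaccard = 1/8 = 1/8

1/8


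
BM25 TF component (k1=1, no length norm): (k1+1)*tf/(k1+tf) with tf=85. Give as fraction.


BM25 TF component = (k1+1)*tf / (k1+tf)
k1 = 1, tf = 85
Numerator = (1+1)*85 = 170
Denominator = 1 + 85 = 86
= 170/86 = 85/43

85/43


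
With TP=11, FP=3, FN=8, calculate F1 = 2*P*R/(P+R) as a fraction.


F1 = 2 * P * R / (P + R)
P = TP/(TP+FP) = 11/14 = 11/14
R = TP/(TP+FN) = 11/19 = 11/19
2 * P * R = 2 * 11/14 * 11/19 = 121/133
P + R = 11/14 + 11/19 = 363/266
F1 = 121/133 / 363/266 = 2/3

2/3


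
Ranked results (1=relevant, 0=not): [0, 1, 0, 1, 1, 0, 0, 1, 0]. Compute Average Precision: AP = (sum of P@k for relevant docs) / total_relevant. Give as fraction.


Computing P@k for each relevant position:
Position 1: not relevant
Position 2: relevant, P@2 = 1/2 = 1/2
Position 3: not relevant
Position 4: relevant, P@4 = 2/4 = 1/2
Position 5: relevant, P@5 = 3/5 = 3/5
Position 6: not relevant
Position 7: not relevant
Position 8: relevant, P@8 = 4/8 = 1/2
Position 9: not relevant
Sum of P@k = 1/2 + 1/2 + 3/5 + 1/2 = 21/10
AP = 21/10 / 4 = 21/40

21/40


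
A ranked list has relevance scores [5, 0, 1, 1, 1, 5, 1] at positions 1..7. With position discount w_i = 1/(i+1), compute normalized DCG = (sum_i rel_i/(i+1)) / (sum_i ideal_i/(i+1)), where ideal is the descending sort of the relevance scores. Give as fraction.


Position discount weights w_i = 1/(i+1) for i=1..7:
Weights = [1/2, 1/3, 1/4, 1/5, 1/6, 1/7, 1/8]
Actual relevance: [5, 0, 1, 1, 1, 5, 1]
DCG = 5/2 + 0/3 + 1/4 + 1/5 + 1/6 + 5/7 + 1/8 = 3323/840
Ideal relevance (sorted desc): [5, 5, 1, 1, 1, 1, 0]
Ideal DCG = 5/2 + 5/3 + 1/4 + 1/5 + 1/6 + 1/7 + 0/8 = 2069/420
nDCG = DCG / ideal_DCG = 3323/840 / 2069/420 = 3323/4138

3323/4138


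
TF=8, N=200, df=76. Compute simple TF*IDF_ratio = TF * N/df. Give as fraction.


TF * (N/df)
= 8 * (200/76)
= 8 * 50/19
= 400/19

400/19


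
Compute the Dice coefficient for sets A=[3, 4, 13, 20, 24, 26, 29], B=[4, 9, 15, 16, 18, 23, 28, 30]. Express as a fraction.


A intersect B = [4]
|A intersect B| = 1
|A| = 7, |B| = 8
Dice = 2*1 / (7+8)
= 2 / 15 = 2/15

2/15


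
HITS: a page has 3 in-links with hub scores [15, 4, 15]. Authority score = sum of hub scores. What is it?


Authority = sum of hub scores of in-linkers
In-link 1: hub score = 15
In-link 2: hub score = 4
In-link 3: hub score = 15
Authority = 15 + 4 + 15 = 34

34


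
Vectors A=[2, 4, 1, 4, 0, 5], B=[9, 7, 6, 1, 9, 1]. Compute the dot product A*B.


Dot product = sum of element-wise products
A[0]*B[0] = 2*9 = 18
A[1]*B[1] = 4*7 = 28
A[2]*B[2] = 1*6 = 6
A[3]*B[3] = 4*1 = 4
A[4]*B[4] = 0*9 = 0
A[5]*B[5] = 5*1 = 5
Sum = 18 + 28 + 6 + 4 + 0 + 5 = 61

61


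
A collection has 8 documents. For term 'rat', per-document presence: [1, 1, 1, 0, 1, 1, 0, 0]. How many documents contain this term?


Checking each document for 'rat':
Doc 1: present
Doc 2: present
Doc 3: present
Doc 4: absent
Doc 5: present
Doc 6: present
Doc 7: absent
Doc 8: absent
df = sum of presences = 1 + 1 + 1 + 0 + 1 + 1 + 0 + 0 = 5

5


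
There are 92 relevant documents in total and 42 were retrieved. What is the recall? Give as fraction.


Recall = retrieved_relevant / total_relevant
= 42 / 92
= 42 / (42 + 50)
= 21/46

21/46


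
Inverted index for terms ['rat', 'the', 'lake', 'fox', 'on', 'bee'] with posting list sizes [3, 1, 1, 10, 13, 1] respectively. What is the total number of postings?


Summing posting list sizes:
'rat': 3 postings
'the': 1 postings
'lake': 1 postings
'fox': 10 postings
'on': 13 postings
'bee': 1 postings
Total = 3 + 1 + 1 + 10 + 13 + 1 = 29

29


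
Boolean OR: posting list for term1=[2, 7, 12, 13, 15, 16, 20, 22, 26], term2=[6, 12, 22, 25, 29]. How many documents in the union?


Boolean OR: find union of posting lists
term1 docs: [2, 7, 12, 13, 15, 16, 20, 22, 26]
term2 docs: [6, 12, 22, 25, 29]
Union: [2, 6, 7, 12, 13, 15, 16, 20, 22, 25, 26, 29]
|union| = 12

12


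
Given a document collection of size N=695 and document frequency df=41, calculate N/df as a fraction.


IDF ratio = N / df
= 695 / 41
= 695/41

695/41


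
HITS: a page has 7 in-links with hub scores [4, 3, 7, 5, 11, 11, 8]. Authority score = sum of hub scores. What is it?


Authority = sum of hub scores of in-linkers
In-link 1: hub score = 4
In-link 2: hub score = 3
In-link 3: hub score = 7
In-link 4: hub score = 5
In-link 5: hub score = 11
In-link 6: hub score = 11
In-link 7: hub score = 8
Authority = 4 + 3 + 7 + 5 + 11 + 11 + 8 = 49

49


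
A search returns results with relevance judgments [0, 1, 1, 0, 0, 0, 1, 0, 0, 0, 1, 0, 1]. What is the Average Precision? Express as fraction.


Computing P@k for each relevant position:
Position 1: not relevant
Position 2: relevant, P@2 = 1/2 = 1/2
Position 3: relevant, P@3 = 2/3 = 2/3
Position 4: not relevant
Position 5: not relevant
Position 6: not relevant
Position 7: relevant, P@7 = 3/7 = 3/7
Position 8: not relevant
Position 9: not relevant
Position 10: not relevant
Position 11: relevant, P@11 = 4/11 = 4/11
Position 12: not relevant
Position 13: relevant, P@13 = 5/13 = 5/13
Sum of P@k = 1/2 + 2/3 + 3/7 + 4/11 + 5/13 = 14075/6006
AP = 14075/6006 / 5 = 2815/6006

2815/6006


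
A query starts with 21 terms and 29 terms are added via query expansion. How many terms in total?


Original terms: 21
Expansion terms: 29
Total = 21 + 29 = 50

50


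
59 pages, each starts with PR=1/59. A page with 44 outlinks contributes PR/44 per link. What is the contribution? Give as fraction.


Initial PR = 1/59 = 1/59
Outlinks = 44
Contribution per link = PR / outlinks
= 1/59 / 44
= 1/2596

1/2596


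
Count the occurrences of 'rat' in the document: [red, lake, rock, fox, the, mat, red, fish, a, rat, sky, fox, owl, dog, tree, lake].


Document has 16 words
Scanning for 'rat':
Found at positions: [9]
Count = 1

1


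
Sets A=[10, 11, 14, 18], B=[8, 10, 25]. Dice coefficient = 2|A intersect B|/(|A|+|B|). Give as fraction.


A intersect B = [10]
|A intersect B| = 1
|A| = 4, |B| = 3
Dice = 2*1 / (4+3)
= 2 / 7 = 2/7

2/7


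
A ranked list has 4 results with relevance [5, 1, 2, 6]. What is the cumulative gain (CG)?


Cumulative Gain = sum of relevance scores
Position 1: rel=5, running sum=5
Position 2: rel=1, running sum=6
Position 3: rel=2, running sum=8
Position 4: rel=6, running sum=14
CG = 14

14


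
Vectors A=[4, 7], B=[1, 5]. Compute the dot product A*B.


Dot product = sum of element-wise products
A[0]*B[0] = 4*1 = 4
A[1]*B[1] = 7*5 = 35
Sum = 4 + 35 = 39

39


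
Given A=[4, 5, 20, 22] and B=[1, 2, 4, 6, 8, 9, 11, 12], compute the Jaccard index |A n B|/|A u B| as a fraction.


A intersect B = [4]
|A intersect B| = 1
A union B = [1, 2, 4, 5, 6, 8, 9, 11, 12, 20, 22]
|A union B| = 11
Jaccard = 1/11 = 1/11

1/11


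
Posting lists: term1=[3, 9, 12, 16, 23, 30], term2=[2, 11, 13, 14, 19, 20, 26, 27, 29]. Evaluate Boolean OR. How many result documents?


Boolean OR: find union of posting lists
term1 docs: [3, 9, 12, 16, 23, 30]
term2 docs: [2, 11, 13, 14, 19, 20, 26, 27, 29]
Union: [2, 3, 9, 11, 12, 13, 14, 16, 19, 20, 23, 26, 27, 29, 30]
|union| = 15

15


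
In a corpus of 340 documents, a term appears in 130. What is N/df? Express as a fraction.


IDF ratio = N / df
= 340 / 130
= 34/13

34/13


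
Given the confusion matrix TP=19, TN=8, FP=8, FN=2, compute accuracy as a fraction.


Accuracy = (TP + TN) / (TP + TN + FP + FN)
TP + TN = 19 + 8 = 27
Total = 19 + 8 + 8 + 2 = 37
Accuracy = 27 / 37 = 27/37

27/37


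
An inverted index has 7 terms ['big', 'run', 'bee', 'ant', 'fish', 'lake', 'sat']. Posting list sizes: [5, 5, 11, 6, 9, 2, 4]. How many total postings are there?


Summing posting list sizes:
'big': 5 postings
'run': 5 postings
'bee': 11 postings
'ant': 6 postings
'fish': 9 postings
'lake': 2 postings
'sat': 4 postings
Total = 5 + 5 + 11 + 6 + 9 + 2 + 4 = 42

42


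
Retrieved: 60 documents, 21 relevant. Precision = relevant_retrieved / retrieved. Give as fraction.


Precision = relevant_retrieved / total_retrieved
= 21 / 60
= 21 / (21 + 39)
= 7/20

7/20


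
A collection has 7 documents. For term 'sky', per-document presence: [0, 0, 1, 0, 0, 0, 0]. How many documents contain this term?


Checking each document for 'sky':
Doc 1: absent
Doc 2: absent
Doc 3: present
Doc 4: absent
Doc 5: absent
Doc 6: absent
Doc 7: absent
df = sum of presences = 0 + 0 + 1 + 0 + 0 + 0 + 0 = 1

1


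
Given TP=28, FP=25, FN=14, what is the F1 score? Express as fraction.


F1 = 2 * P * R / (P + R)
P = TP/(TP+FP) = 28/53 = 28/53
R = TP/(TP+FN) = 28/42 = 2/3
2 * P * R = 2 * 28/53 * 2/3 = 112/159
P + R = 28/53 + 2/3 = 190/159
F1 = 112/159 / 190/159 = 56/95

56/95


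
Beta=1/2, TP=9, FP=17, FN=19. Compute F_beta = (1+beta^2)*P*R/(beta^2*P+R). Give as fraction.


P = TP/(TP+FP) = 9/26 = 9/26
R = TP/(TP+FN) = 9/28 = 9/28
beta^2 = 1/2^2 = 1/4
(1 + beta^2) = 5/4
Numerator = (1+beta^2)*P*R = 405/2912
Denominator = beta^2*P + R = 9/104 + 9/28 = 297/728
F_beta = 15/44

15/44


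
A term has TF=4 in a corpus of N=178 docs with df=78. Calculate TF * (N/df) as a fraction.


TF * (N/df)
= 4 * (178/78)
= 4 * 89/39
= 356/39

356/39


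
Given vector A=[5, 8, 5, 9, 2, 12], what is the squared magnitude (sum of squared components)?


|A|^2 = sum of squared components
A[0]^2 = 5^2 = 25
A[1]^2 = 8^2 = 64
A[2]^2 = 5^2 = 25
A[3]^2 = 9^2 = 81
A[4]^2 = 2^2 = 4
A[5]^2 = 12^2 = 144
Sum = 25 + 64 + 25 + 81 + 4 + 144 = 343

343


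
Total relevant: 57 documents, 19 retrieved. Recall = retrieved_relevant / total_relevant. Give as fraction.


Recall = retrieved_relevant / total_relevant
= 19 / 57
= 19 / (19 + 38)
= 1/3

1/3


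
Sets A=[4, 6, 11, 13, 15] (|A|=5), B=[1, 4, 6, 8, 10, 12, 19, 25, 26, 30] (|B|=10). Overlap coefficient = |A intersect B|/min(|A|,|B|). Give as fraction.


A intersect B = [4, 6]
|A intersect B| = 2
min(|A|, |B|) = min(5, 10) = 5
Overlap = 2 / 5 = 2/5

2/5
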